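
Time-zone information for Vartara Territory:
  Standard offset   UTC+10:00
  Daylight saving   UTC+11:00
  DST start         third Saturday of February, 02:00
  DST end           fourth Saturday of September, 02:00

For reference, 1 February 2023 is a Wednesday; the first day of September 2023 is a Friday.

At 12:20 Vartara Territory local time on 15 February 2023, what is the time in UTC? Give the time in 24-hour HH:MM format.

1 February 2023 is a Wednesday, so the first Saturday is February 4 and the third is February 18.
1 September 2023 is a Friday, so the first Saturday is September 2 and the fourth is September 23.
Daylight saving runs 18 February – 23 September; 15 February 2023 is outside that window, so Vartara Territory is on standard time at UTC+10:00.
12:20 local − 10h = 02:20 UTC.

02:20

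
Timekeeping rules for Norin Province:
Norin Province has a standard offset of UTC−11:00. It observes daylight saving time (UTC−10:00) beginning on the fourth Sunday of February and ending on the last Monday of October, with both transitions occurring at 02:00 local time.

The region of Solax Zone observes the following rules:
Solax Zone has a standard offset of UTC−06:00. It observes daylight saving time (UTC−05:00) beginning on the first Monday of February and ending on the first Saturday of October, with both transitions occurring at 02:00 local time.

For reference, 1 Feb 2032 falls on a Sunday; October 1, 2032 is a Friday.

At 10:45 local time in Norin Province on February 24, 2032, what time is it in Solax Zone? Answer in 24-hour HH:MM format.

1 February 2032 is a Sunday, so the first Sunday is February 1 and the fourth is February 22.
1 October 2032 is a Friday, so Mondays fall on 4, 11, 18, 25; the last is October 25.
Daylight saving runs 22 February – 25 October; February 24, 2032 is inside that window, so Norin Province is at UTC−10:00.
10:45 Norin Province + 10h = 20:45 UTC.
1 February 2032 is a Sunday, so the first Monday is February 2.
1 October 2032 is a Friday, so the first Saturday is October 2.
At the standard offset (UTC−06:00), 20:45 UTC − 6h = 14:45 Solax Zone standard time.
The standard-time date in Solax Zone, February 24, 2032, falls between 2 February and 2 October, so daylight saving is in effect and Solax Zone is at UTC−05:00.
20:45 UTC − 5h = 15:45 Solax Zone.

15:45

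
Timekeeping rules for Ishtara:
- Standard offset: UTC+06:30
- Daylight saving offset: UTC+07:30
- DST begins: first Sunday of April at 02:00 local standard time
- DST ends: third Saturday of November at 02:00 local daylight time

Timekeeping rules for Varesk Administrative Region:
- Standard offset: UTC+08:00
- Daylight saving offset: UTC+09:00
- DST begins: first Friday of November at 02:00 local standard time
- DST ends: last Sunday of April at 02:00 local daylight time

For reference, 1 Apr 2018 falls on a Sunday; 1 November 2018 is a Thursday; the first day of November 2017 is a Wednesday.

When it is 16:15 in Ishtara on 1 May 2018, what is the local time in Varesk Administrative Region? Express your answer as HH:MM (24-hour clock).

1 April 2018 is a Sunday, so the first Sunday is April 1.
1 November 2018 is a Thursday, so the first Saturday is November 3 and the third is November 17.
1 May 2018 lies within the daylight-saving period (1 April – 17 November), so Ishtara is on daylight time, UTC+07:30.
16:15 Ishtara − 7h30m = 08:45 UTC.
1 November 2017 is a Wednesday, so the first Friday is November 3.
1 April 2018 is a Sunday, so Sundays fall on 1, 8, 15, 22, 29; the last is April 29.
At the standard offset (UTC+08:00), 08:45 UTC + 8h = 16:45 Varesk Administrative Region standard time.
The standard-time date in Varesk Administrative Region, 1 May 2018, is outside the daylight-saving period (3 November 2017 – 29 April 2018), so Varesk Administrative Region is on standard time, UTC+08:00.
08:45 UTC + 8h = 16:45 Varesk Administrative Region.

16:45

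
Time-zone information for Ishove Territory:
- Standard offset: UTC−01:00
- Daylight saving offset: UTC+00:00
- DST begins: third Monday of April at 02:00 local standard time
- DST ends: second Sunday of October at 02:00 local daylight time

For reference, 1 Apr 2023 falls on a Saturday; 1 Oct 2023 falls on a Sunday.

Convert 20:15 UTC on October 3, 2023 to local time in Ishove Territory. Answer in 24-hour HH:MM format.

1 April 2023 is a Saturday, so the first Monday is April 3 and the third is April 17.
1 October 2023 is a Sunday, so the first Sunday is October 1 and the second is October 8.
At the standard offset (UTC−01:00), 20:15 UTC − 1h = 19:15 Ishove Territory standard time.
Daylight saving runs 17 April – 8 October; the standard-time date in Ishove Territory, October 3, 2023, is inside that window, so Ishove Territory is at UTC+00:00.
20:15 UTC + 0h = 20:15 local.

20:15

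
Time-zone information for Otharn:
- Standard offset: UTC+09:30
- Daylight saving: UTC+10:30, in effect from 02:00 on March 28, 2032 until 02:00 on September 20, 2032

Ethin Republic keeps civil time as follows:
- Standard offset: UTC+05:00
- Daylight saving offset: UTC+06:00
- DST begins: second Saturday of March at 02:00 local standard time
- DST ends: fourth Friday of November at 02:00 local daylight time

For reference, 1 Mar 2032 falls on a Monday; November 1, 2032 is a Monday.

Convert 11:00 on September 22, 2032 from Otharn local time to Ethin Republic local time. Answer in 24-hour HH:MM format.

07:30

Daylight saving runs 28 March – 20 September; September 22, 2032 is outside that window, so Otharn is on standard time at UTC+09:30.
11:00 Otharn − 9h30m = 01:30 UTC.
1 March 2032 is a Monday, so the first Saturday is March 6 and the second is March 13.
1 November 2032 is a Monday, so the first Friday is November 5 and the fourth is November 26.
At the standard offset (UTC+05:00), 01:30 UTC + 5h = 06:30 Ethin Republic standard time.
Daylight saving runs 13 March – 26 November; the standard-time date in Ethin Republic, September 22, 2032, is inside that window, so Ethin Republic is at UTC+06:00.
01:30 UTC + 6h = 07:30 Ethin Republic.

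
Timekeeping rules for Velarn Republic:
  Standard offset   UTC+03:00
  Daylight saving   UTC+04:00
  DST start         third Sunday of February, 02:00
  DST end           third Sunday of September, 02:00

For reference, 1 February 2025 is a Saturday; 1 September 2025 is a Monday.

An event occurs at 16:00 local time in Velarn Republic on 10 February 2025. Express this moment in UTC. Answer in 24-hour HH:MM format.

13:00

1 February 2025 is a Saturday, so the first Sunday is February 2 and the third is February 16.
1 September 2025 is a Monday, so the first Sunday is September 7 and the third is September 21.
10 February 2025 is outside the daylight-saving period (16 February – 21 September), so Velarn Republic is on standard time, UTC+03:00.
16:00 local − 3h = 13:00 UTC.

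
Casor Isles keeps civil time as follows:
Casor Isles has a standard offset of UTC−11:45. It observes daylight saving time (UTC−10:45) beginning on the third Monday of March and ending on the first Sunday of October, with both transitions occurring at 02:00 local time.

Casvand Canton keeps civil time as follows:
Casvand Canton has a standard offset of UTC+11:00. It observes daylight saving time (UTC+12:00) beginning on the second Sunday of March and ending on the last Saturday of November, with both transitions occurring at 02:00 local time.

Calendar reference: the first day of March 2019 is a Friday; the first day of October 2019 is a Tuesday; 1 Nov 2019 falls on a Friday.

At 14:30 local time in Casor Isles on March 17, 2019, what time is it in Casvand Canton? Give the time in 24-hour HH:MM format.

1 March 2019 is a Friday, so the first Monday is March 4 and the third is March 18.
1 October 2019 is a Tuesday, so the first Sunday is October 6.
March 17, 2019 does not fall between 18 March and 6 October, so daylight saving is not in effect and Casor Isles is at UTC−11:45.
14:30 Casor Isles + 11h45m = 02:15 UTC (rolling into the next day, 18 March 2019).
1 March 2019 is a Friday, so the first Sunday is March 3 and the second is March 10.
1 November 2019 is a Friday, so Saturdays fall on 2, 9, 16, 23, 30; the last is November 30.
At the standard offset (UTC+11:00), 02:15 UTC + 11h = 13:15 Casvand Canton standard time.
The standard-time date in Casvand Canton, March 18, 2019, falls between 10 March and 30 November, so daylight saving is in effect and Casvand Canton is at UTC+12:00.
02:15 UTC + 12h = 14:15 Casvand Canton.

14:15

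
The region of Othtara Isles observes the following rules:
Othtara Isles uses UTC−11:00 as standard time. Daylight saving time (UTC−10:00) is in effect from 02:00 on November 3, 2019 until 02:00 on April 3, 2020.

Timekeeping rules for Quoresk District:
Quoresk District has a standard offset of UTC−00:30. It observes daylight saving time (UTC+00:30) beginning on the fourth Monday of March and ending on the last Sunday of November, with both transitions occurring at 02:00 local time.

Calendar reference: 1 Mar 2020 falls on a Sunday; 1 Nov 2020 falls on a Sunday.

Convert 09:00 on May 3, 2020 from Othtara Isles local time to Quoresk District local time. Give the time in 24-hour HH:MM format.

20:30

May 3, 2020 does not fall between 3 November 2019 and 3 April 2020, so daylight saving is not in effect and Othtara Isles is at UTC−11:00.
09:00 Othtara Isles + 11h = 20:00 UTC.
1 March 2020 is a Sunday, so the first Monday is March 2 and the fourth is March 23.
1 November 2020 is a Sunday, so Sundays fall on 1, 8, 15, 22, 29; the last is November 29.
At the standard offset (UTC−00:30), 20:00 UTC − 0h30m = 19:30 Quoresk District standard time.
The standard-time date in Quoresk District, May 3, 2020, lies within the daylight-saving period (23 March – 29 November), so Quoresk District is on daylight time, UTC+00:30.
20:00 UTC + 0h30m = 20:30 Quoresk District.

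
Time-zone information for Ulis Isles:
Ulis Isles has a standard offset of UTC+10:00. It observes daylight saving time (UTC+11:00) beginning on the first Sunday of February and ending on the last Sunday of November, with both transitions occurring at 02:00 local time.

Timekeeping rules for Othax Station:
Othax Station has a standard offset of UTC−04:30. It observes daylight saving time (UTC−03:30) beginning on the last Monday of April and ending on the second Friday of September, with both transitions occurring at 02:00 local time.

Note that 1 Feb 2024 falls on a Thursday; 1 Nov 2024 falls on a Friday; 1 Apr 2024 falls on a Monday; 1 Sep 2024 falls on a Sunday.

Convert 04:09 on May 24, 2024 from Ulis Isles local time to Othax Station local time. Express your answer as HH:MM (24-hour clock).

1 February 2024 is a Thursday, so the first Sunday is February 4.
1 November 2024 is a Friday, so Sundays fall on 3, 10, 17, 24; the last is November 24.
May 24, 2024 lies within the daylight-saving period (4 February – 24 November), so Ulis Isles is on daylight time, UTC+11:00.
04:09 Ulis Isles − 11h = 17:09 UTC (rolling into the previous day, 23 May 2024).
1 April 2024 is a Monday, so Mondays fall on 1, 8, 15, 22, 29; the last is April 29.
1 September 2024 is a Sunday, so the first Friday is September 6 and the second is September 13.
At the standard offset (UTC−04:30), 17:09 UTC − 4h30m = 12:39 Othax Station standard time.
The standard-time date in Othax Station, May 23, 2024, lies within the daylight-saving period (29 April – 13 September), so Othax Station is on daylight time, UTC−03:30.
17:09 UTC − 3h30m = 13:39 Othax Station.

13:39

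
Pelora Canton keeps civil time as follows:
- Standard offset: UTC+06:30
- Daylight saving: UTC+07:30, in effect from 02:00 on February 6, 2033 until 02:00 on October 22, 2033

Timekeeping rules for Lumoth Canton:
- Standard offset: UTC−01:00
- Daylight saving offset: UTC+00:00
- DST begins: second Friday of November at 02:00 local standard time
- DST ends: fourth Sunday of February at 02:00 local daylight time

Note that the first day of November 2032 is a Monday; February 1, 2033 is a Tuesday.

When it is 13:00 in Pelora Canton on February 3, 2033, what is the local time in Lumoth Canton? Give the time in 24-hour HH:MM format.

February 3, 2033 is outside the daylight-saving period (6 February – 22 October), so Pelora Canton is on standard time, UTC+06:30.
13:00 Pelora Canton − 6h30m = 06:30 UTC.
1 November 2032 is a Monday, so the first Friday is November 5 and the second is November 12.
1 February 2033 is a Tuesday, so the first Sunday is February 6 and the fourth is February 27.
At the standard offset (UTC−01:00), 06:30 UTC − 1h = 05:30 Lumoth Canton standard time.
The standard-time date in Lumoth Canton, February 3, 2033, lies within the daylight-saving period (12 November 2032 – 27 February 2033), so Lumoth Canton is on daylight time, UTC+00:00.
06:30 UTC + 0h = 06:30 Lumoth Canton.

06:30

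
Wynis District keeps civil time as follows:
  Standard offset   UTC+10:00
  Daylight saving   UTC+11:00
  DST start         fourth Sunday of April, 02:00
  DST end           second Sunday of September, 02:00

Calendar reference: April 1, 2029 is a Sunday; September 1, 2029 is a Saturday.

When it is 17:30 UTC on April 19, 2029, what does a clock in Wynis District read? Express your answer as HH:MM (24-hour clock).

1 April 2029 is a Sunday, so the first Sunday is April 1 and the fourth is April 22.
1 September 2029 is a Saturday, so the first Sunday is September 2 and the second is September 9.
At the standard offset (UTC+10:00), 17:30 UTC + 10h = 03:30 Wynis District standard time (rolling into the next day, 20 April 2029).
The standard-time date in Wynis District, April 20, 2029, is outside the daylight-saving period (22 April – 9 September), so Wynis District is on standard time, UTC+10:00.
17:30 UTC + 10h = 03:30 local (rolling into the next day, 20 April 2029).

03:30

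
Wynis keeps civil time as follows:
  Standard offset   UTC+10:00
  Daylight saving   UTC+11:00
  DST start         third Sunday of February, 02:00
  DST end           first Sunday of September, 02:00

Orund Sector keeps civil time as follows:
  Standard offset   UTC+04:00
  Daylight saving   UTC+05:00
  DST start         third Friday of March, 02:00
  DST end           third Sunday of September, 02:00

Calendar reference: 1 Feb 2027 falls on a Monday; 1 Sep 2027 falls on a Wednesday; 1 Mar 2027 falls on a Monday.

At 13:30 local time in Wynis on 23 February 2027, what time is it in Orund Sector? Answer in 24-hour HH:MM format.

1 February 2027 is a Monday, so the first Sunday is February 7 and the third is February 21.
1 September 2027 is a Wednesday, so the first Sunday is September 5.
23 February 2027 lies within the daylight-saving period (21 February – 5 September), so Wynis is on daylight time, UTC+11:00.
13:30 Wynis − 11h = 02:30 UTC.
1 March 2027 is a Monday, so the first Friday is March 5 and the third is March 19.
1 September 2027 is a Wednesday, so the first Sunday is September 5 and the third is September 19.
At the standard offset (UTC+04:00), 02:30 UTC + 4h = 06:30 Orund Sector standard time.
The standard-time date in Orund Sector, 23 February 2027, does not fall between 19 March and 19 September, so daylight saving is not in effect and Orund Sector is at UTC+04:00.
02:30 UTC + 4h = 06:30 Orund Sector.

06:30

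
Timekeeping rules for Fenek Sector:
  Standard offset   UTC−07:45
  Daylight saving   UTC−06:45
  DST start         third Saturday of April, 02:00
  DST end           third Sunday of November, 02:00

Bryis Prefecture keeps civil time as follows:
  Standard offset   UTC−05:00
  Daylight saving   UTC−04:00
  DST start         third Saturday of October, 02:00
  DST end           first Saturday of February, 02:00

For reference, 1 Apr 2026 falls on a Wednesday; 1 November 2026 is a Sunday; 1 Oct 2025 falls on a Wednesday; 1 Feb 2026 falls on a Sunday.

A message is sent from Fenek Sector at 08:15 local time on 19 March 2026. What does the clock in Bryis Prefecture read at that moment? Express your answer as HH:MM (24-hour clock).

1 April 2026 is a Wednesday, so the first Saturday is April 4 and the third is April 18.
1 November 2026 is a Sunday, so the first Sunday is November 1 and the third is November 15.
19 March 2026 is outside the daylight-saving period (18 April – 15 November), so Fenek Sector is on standard time, UTC−07:45.
08:15 Fenek Sector + 7h45m = 16:00 UTC.
1 October 2025 is a Wednesday, so the first Saturday is October 4 and the third is October 18.
1 February 2026 is a Sunday, so the first Saturday is February 7.
At the standard offset (UTC−05:00), 16:00 UTC − 5h = 11:00 Bryis Prefecture standard time.
The standard-time date in Bryis Prefecture, 19 March 2026, does not fall between 18 October 2025 and 7 February 2026, so daylight saving is not in effect and Bryis Prefecture is at UTC−05:00.
16:00 UTC − 5h = 11:00 Bryis Prefecture.

11:00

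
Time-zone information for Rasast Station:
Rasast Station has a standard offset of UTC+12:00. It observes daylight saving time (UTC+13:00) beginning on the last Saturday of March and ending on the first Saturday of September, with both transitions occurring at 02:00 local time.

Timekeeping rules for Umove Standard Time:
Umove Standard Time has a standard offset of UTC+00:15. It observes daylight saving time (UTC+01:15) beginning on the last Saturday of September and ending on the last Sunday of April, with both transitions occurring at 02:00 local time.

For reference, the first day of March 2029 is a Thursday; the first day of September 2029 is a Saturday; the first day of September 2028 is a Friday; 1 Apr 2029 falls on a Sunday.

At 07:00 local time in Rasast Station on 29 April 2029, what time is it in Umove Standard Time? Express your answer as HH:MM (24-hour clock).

19:15

1 March 2029 is a Thursday, so Saturdays fall on 3, 10, 17, 24, 31; the last is March 31.
1 September 2029 is a Saturday, so the first Saturday is September 1.
29 April 2029 falls between 31 March and 1 September, so daylight saving is in effect and Rasast Station is at UTC+13:00.
07:00 Rasast Station − 13h = 18:00 UTC (rolling into the previous day, 28 April 2029).
1 September 2028 is a Friday, so Saturdays fall on 2, 9, 16, 23, 30; the last is September 30.
1 April 2029 is a Sunday, so Sundays fall on 1, 8, 15, 22, 29; the last is April 29.
At the standard offset (UTC+00:15), 18:00 UTC + 0h15m = 18:15 Umove Standard Time standard time.
The standard-time date in Umove Standard Time, 28 April 2029, lies within the daylight-saving period (30 September 2028 – 29 April 2029), so Umove Standard Time is on daylight time, UTC+01:15.
18:00 UTC + 1h15m = 19:15 Umove Standard Time.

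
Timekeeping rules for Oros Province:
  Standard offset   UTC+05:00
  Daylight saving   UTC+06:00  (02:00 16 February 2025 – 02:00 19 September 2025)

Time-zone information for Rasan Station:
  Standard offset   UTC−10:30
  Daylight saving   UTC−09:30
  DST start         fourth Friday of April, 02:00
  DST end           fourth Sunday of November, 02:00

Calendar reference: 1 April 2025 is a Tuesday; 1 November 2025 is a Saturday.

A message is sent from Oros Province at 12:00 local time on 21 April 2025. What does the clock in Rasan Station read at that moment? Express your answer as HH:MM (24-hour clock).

19:30

21 April 2025 falls between 16 February and 19 September, so daylight saving is in effect and Oros Province is at UTC+06:00.
12:00 Oros Province − 6h = 06:00 UTC.
1 April 2025 is a Tuesday, so the first Friday is April 4 and the fourth is April 25.
1 November 2025 is a Saturday, so the first Sunday is November 2 and the fourth is November 23.
At the standard offset (UTC−10:30), 06:00 UTC − 10h30m = 19:30 Rasan Station standard time (rolling into the previous day, 20 April 2025).
The standard-time date in Rasan Station, 20 April 2025, is outside the daylight-saving period (25 April – 23 November), so Rasan Station is on standard time, UTC−10:30.
06:00 UTC − 10h30m = 19:30 Rasan Station (rolling into the previous day, 20 April 2025).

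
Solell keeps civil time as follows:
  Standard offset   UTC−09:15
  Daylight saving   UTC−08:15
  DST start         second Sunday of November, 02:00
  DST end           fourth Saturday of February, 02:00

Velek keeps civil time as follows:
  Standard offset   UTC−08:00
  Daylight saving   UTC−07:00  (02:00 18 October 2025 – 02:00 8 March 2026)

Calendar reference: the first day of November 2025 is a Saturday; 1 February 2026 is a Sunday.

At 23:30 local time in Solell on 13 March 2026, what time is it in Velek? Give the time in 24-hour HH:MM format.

00:45

1 November 2025 is a Saturday, so the first Sunday is November 2 and the second is November 9.
1 February 2026 is a Sunday, so the first Saturday is February 7 and the fourth is February 28.
13 March 2026 does not fall between 9 November 2025 and 28 February 2026, so daylight saving is not in effect and Solell is at UTC−09:15.
23:30 Solell + 9h15m = 08:45 UTC (rolling into the next day, 14 March 2026).
At the standard offset (UTC−08:00), 08:45 UTC − 8h = 00:45 Velek standard time.
Daylight saving runs 18 October 2025 – 8 March 2026; the standard-time date in Velek, 14 March 2026, is outside that window, so Velek is on standard time at UTC−08:00.
08:45 UTC − 8h = 00:45 Velek.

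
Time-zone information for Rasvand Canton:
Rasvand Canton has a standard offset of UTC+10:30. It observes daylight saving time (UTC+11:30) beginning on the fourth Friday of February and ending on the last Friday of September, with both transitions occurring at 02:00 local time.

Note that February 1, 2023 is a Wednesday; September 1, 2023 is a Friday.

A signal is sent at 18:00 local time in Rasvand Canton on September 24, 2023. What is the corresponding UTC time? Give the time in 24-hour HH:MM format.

06:30

1 February 2023 is a Wednesday, so the first Friday is February 3 and the fourth is February 24.
1 September 2023 is a Friday, so Fridays fall on 1, 8, 15, 22, 29; the last is September 29.
Daylight saving runs 24 February – 29 September; September 24, 2023 is inside that window, so Rasvand Canton is at UTC+11:30.
18:00 local − 11h30m = 06:30 UTC.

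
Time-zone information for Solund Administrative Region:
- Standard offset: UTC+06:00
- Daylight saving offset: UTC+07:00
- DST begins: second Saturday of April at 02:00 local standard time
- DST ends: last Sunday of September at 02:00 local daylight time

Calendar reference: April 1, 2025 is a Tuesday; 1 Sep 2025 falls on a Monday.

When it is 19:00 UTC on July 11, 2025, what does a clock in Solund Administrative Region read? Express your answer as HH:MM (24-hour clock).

02:00

1 April 2025 is a Tuesday, so the first Saturday is April 5 and the second is April 12.
1 September 2025 is a Monday, so Sundays fall on 7, 14, 21, 28; the last is September 28.
At the standard offset (UTC+06:00), 19:00 UTC + 6h = 01:00 Solund Administrative Region standard time (rolling into the next day, 12 July 2025).
The standard-time date in Solund Administrative Region, July 12, 2025, falls between 12 April and 28 September, so daylight saving is in effect and Solund Administrative Region is at UTC+07:00.
19:00 UTC + 7h = 02:00 local (rolling into the next day, 12 July 2025).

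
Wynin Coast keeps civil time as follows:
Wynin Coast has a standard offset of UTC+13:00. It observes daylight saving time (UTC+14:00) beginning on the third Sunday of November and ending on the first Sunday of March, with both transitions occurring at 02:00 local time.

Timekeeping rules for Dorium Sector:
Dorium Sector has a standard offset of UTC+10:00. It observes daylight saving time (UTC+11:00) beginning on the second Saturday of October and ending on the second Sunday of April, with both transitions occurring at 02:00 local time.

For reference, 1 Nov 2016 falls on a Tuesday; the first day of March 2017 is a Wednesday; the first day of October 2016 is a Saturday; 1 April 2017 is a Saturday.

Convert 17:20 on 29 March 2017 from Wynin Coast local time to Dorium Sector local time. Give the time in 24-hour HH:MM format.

15:20

1 November 2016 is a Tuesday, so the first Sunday is November 6 and the third is November 20.
1 March 2017 is a Wednesday, so the first Sunday is March 5.
29 March 2017 does not fall between 20 November 2016 and 5 March 2017, so daylight saving is not in effect and Wynin Coast is at UTC+13:00.
17:20 Wynin Coast − 13h = 04:20 UTC.
1 October 2016 is a Saturday, so the first Saturday is October 1 and the second is October 8.
1 April 2017 is a Saturday, so the first Sunday is April 2 and the second is April 9.
At the standard offset (UTC+10:00), 04:20 UTC + 10h = 14:20 Dorium Sector standard time.
The standard-time date in Dorium Sector, 29 March 2017, lies within the daylight-saving period (8 October 2016 – 9 April 2017), so Dorium Sector is on daylight time, UTC+11:00.
04:20 UTC + 11h = 15:20 Dorium Sector.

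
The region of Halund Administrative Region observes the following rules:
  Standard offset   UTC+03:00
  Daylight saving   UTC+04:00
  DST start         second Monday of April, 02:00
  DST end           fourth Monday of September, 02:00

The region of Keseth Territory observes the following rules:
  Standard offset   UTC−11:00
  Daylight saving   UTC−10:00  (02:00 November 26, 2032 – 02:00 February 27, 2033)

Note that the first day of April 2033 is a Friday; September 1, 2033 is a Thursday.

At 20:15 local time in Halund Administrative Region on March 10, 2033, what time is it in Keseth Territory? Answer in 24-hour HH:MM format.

06:15

1 April 2033 is a Friday, so the first Monday is April 4 and the second is April 11.
1 September 2033 is a Thursday, so the first Monday is September 5 and the fourth is September 26.
March 10, 2033 is outside the daylight-saving period (11 April – 26 September), so Halund Administrative Region is on standard time, UTC+03:00.
20:15 Halund Administrative Region − 3h = 17:15 UTC.
At the standard offset (UTC−11:00), 17:15 UTC − 11h = 06:15 Keseth Territory standard time.
The standard-time date in Keseth Territory, March 10, 2033, does not fall between 26 November 2032 and 27 February 2033, so daylight saving is not in effect and Keseth Territory is at UTC−11:00.
17:15 UTC − 11h = 06:15 Keseth Territory.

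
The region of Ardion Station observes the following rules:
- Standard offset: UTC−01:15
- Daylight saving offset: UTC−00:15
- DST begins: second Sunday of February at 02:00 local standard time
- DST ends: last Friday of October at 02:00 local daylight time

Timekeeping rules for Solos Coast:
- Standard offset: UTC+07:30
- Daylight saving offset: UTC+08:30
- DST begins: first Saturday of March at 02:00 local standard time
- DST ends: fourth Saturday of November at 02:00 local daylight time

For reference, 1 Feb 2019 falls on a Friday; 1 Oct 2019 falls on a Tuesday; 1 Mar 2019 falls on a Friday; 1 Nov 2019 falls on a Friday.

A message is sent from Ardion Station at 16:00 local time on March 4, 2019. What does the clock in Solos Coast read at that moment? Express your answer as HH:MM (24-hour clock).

00:45

1 February 2019 is a Friday, so the first Sunday is February 3 and the second is February 10.
1 October 2019 is a Tuesday, so Fridays fall on 4, 11, 18, 25; the last is October 25.
March 4, 2019 falls between 10 February and 25 October, so daylight saving is in effect and Ardion Station is at UTC−00:15.
16:00 Ardion Station + 0h15m = 16:15 UTC.
1 March 2019 is a Friday, so the first Saturday is March 2.
1 November 2019 is a Friday, so the first Saturday is November 2 and the fourth is November 23.
At the standard offset (UTC+07:30), 16:15 UTC + 7h30m = 23:45 Solos Coast standard time.
The standard-time date in Solos Coast, March 4, 2019, falls between 2 March and 23 November, so daylight saving is in effect and Solos Coast is at UTC+08:30.
16:15 UTC + 8h30m = 00:45 Solos Coast (rolling into the next day, 5 March 2019).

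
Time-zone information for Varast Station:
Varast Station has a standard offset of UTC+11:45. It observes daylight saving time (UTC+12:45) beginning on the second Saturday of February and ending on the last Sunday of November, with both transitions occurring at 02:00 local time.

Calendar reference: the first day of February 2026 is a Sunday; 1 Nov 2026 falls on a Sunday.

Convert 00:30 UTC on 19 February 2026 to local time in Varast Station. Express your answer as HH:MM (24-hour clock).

13:15

1 February 2026 is a Sunday, so the first Saturday is February 7 and the second is February 14.
1 November 2026 is a Sunday, so Sundays fall on 1, 8, 15, 22, 29; the last is November 29.
At the standard offset (UTC+11:45), 00:30 UTC + 11h45m = 12:15 Varast Station standard time.
Daylight saving runs 14 February – 29 November; the standard-time date in Varast Station, 19 February 2026, is inside that window, so Varast Station is at UTC+12:45.
00:30 UTC + 12h45m = 13:15 local.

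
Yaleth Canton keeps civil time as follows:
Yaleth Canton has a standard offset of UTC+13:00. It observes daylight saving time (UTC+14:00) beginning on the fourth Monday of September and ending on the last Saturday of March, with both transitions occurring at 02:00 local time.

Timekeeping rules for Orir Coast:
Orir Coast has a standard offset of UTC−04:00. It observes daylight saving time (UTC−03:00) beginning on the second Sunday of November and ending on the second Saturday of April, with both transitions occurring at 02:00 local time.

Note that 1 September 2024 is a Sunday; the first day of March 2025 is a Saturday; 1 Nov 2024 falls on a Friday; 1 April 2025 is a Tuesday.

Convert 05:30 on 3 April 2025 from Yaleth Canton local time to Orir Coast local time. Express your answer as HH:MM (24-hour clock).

13:30

1 September 2024 is a Sunday, so the first Monday is September 2 and the fourth is September 23.
1 March 2025 is a Saturday, so Saturdays fall on 1, 8, 15, 22, 29; the last is March 29.
3 April 2025 is outside the daylight-saving period (23 September 2024 – 29 March 2025), so Yaleth Canton is on standard time, UTC+13:00.
05:30 Yaleth Canton − 13h = 16:30 UTC (rolling into the previous day, 2 April 2025).
1 November 2024 is a Friday, so the first Sunday is November 3 and the second is November 10.
1 April 2025 is a Tuesday, so the first Saturday is April 5 and the second is April 12.
At the standard offset (UTC−04:00), 16:30 UTC − 4h = 12:30 Orir Coast standard time.
Daylight saving runs 10 November 2024 – 12 April 2025; the standard-time date in Orir Coast, 2 April 2025, is inside that window, so Orir Coast is at UTC−03:00.
16:30 UTC − 3h = 13:30 Orir Coast.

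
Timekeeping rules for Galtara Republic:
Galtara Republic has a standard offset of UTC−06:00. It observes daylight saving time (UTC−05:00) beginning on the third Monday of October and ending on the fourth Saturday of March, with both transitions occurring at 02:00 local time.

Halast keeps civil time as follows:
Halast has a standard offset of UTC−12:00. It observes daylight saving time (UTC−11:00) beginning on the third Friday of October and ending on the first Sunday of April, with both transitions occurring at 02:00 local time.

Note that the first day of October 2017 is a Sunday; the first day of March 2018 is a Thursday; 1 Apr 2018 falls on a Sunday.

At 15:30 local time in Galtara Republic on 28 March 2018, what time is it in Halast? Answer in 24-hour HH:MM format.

1 October 2017 is a Sunday, so the first Monday is October 2 and the third is October 16.
1 March 2018 is a Thursday, so the first Saturday is March 3 and the fourth is March 24.
Daylight saving runs 16 October 2017 – 24 March 2018; 28 March 2018 is outside that window, so Galtara Republic is on standard time at UTC−06:00.
15:30 Galtara Republic + 6h = 21:30 UTC.
1 October 2017 is a Sunday, so the first Friday is October 6 and the third is October 20.
1 April 2018 is a Sunday, so the first Sunday is April 1.
At the standard offset (UTC−12:00), 21:30 UTC − 12h = 09:30 Halast standard time.
The standard-time date in Halast, 28 March 2018, lies within the daylight-saving period (20 October 2017 – 1 April 2018), so Halast is on daylight time, UTC−11:00.
21:30 UTC − 11h = 10:30 Halast.

10:30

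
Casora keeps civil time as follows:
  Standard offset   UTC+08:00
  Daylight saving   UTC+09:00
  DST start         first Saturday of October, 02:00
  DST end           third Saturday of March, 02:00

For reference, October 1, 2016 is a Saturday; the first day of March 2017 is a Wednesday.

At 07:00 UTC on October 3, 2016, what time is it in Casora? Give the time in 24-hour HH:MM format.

16:00

1 October 2016 is a Saturday, so the first Saturday is October 1.
1 March 2017 is a Wednesday, so the first Saturday is March 4 and the third is March 18.
At the standard offset (UTC+08:00), 07:00 UTC + 8h = 15:00 Casora standard time.
The standard-time date in Casora, October 3, 2016, lies within the daylight-saving period (1 October 2016 – 18 March 2017), so Casora is on daylight time, UTC+09:00.
07:00 UTC + 9h = 16:00 local.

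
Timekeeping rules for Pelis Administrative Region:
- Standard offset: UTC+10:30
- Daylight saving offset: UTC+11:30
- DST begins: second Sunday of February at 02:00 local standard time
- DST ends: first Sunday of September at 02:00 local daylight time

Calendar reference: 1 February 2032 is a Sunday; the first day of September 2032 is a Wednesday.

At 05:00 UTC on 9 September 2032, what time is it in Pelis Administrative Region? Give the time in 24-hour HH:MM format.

15:30

1 February 2032 is a Sunday, so the first Sunday is February 1 and the second is February 8.
1 September 2032 is a Wednesday, so the first Sunday is September 5.
At the standard offset (UTC+10:30), 05:00 UTC + 10h30m = 15:30 Pelis Administrative Region standard time.
The standard-time date in Pelis Administrative Region, 9 September 2032, does not fall between 8 February and 5 September, so daylight saving is not in effect and Pelis Administrative Region is at UTC+10:30.
05:00 UTC + 10h30m = 15:30 local.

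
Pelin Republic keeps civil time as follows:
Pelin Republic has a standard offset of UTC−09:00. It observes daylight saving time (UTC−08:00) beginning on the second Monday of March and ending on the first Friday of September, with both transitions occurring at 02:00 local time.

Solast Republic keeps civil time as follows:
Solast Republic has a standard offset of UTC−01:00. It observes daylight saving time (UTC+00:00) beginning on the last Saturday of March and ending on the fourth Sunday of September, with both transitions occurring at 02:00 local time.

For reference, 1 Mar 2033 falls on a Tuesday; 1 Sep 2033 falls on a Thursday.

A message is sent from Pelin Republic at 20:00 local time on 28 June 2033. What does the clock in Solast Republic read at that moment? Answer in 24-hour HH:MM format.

1 March 2033 is a Tuesday, so the first Monday is March 7 and the second is March 14.
1 September 2033 is a Thursday, so the first Friday is September 2.
28 June 2033 falls between 14 March and 2 September, so daylight saving is in effect and Pelin Republic is at UTC−08:00.
20:00 Pelin Republic + 8h = 04:00 UTC (rolling into the next day, 29 June 2033).
1 March 2033 is a Tuesday, so Saturdays fall on 5, 12, 19, 26; the last is March 26.
1 September 2033 is a Thursday, so the first Sunday is September 4 and the fourth is September 25.
At the standard offset (UTC−01:00), 04:00 UTC − 1h = 03:00 Solast Republic standard time.
The standard-time date in Solast Republic, 29 June 2033, falls between 26 March and 25 September, so daylight saving is in effect and Solast Republic is at UTC+00:00.
04:00 UTC + 0h = 04:00 Solast Republic.

04:00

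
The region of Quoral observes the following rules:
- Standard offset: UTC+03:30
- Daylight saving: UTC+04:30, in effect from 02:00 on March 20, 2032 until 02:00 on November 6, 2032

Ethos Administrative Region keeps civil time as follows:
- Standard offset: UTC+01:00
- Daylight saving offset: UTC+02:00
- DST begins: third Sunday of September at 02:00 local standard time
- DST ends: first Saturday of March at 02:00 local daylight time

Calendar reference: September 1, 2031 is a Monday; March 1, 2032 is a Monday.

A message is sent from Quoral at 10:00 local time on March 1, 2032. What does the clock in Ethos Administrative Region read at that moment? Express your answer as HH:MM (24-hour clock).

08:30

March 1, 2032 is outside the daylight-saving period (20 March – 6 November), so Quoral is on standard time, UTC+03:30.
10:00 Quoral − 3h30m = 06:30 UTC.
1 September 2031 is a Monday, so the first Sunday is September 7 and the third is September 21.
1 March 2032 is a Monday, so the first Saturday is March 6.
At the standard offset (UTC+01:00), 06:30 UTC + 1h = 07:30 Ethos Administrative Region standard time.
Daylight saving runs 21 September 2031 – 6 March 2032; the standard-time date in Ethos Administrative Region, March 1, 2032, is inside that window, so Ethos Administrative Region is at UTC+02:00.
06:30 UTC + 2h = 08:30 Ethos Administrative Region.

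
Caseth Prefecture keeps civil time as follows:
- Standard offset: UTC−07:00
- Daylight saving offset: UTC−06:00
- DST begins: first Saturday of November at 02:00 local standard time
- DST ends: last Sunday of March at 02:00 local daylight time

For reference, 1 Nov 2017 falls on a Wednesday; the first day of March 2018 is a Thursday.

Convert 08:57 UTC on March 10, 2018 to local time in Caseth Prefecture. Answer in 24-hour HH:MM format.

02:57

1 November 2017 is a Wednesday, so the first Saturday is November 4.
1 March 2018 is a Thursday, so Sundays fall on 4, 11, 18, 25; the last is March 25.
At the standard offset (UTC−07:00), 08:57 UTC − 7h = 01:57 Caseth Prefecture standard time.
The standard-time date in Caseth Prefecture, March 10, 2018, lies within the daylight-saving period (4 November 2017 – 25 March 2018), so Caseth Prefecture is on daylight time, UTC−06:00.
08:57 UTC − 6h = 02:57 local.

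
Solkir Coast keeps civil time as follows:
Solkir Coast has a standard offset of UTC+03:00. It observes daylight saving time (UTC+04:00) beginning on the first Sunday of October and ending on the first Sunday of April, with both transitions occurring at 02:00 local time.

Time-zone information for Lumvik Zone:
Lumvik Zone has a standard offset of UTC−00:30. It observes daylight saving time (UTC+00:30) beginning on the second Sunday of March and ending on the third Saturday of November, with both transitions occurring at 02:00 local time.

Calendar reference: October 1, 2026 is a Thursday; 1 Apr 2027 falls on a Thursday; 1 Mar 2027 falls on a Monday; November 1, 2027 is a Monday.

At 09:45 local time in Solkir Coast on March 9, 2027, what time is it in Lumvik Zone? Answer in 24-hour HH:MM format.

1 October 2026 is a Thursday, so the first Sunday is October 4.
1 April 2027 is a Thursday, so the first Sunday is April 4.
Daylight saving runs 4 October 2026 – 4 April 2027; March 9, 2027 is inside that window, so Solkir Coast is at UTC+04:00.
09:45 Solkir Coast − 4h = 05:45 UTC.
1 March 2027 is a Monday, so the first Sunday is March 7 and the second is March 14.
1 November 2027 is a Monday, so the first Saturday is November 6 and the third is November 20.
At the standard offset (UTC−00:30), 05:45 UTC − 0h30m = 05:15 Lumvik Zone standard time.
The standard-time date in Lumvik Zone, March 9, 2027, does not fall between 14 March and 20 November, so daylight saving is not in effect and Lumvik Zone is at UTC−00:30.
05:45 UTC − 0h30m = 05:15 Lumvik Zone.

05:15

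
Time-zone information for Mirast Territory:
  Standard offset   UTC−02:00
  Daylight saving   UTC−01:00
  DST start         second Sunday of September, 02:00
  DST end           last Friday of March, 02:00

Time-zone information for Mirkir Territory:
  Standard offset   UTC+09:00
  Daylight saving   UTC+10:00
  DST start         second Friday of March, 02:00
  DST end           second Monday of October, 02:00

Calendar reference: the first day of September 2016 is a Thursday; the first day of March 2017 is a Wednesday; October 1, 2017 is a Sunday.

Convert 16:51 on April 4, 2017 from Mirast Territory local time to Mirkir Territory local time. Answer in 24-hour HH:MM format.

1 September 2016 is a Thursday, so the first Sunday is September 4 and the second is September 11.
1 March 2017 is a Wednesday, so Fridays fall on 3, 10, 17, 24, 31; the last is March 31.
April 4, 2017 does not fall between 11 September 2016 and 31 March 2017, so daylight saving is not in effect and Mirast Territory is at UTC−02:00.
16:51 Mirast Territory + 2h = 18:51 UTC.
1 March 2017 is a Wednesday, so the first Friday is March 3 and the second is March 10.
1 October 2017 is a Sunday, so the first Monday is October 2 and the second is October 9.
At the standard offset (UTC+09:00), 18:51 UTC + 9h = 03:51 Mirkir Territory standard time (rolling into the next day, 5 April 2017).
The standard-time date in Mirkir Territory, April 5, 2017, falls between 10 March and 9 October, so daylight saving is in effect and Mirkir Territory is at UTC+10:00.
18:51 UTC + 10h = 04:51 Mirkir Territory (rolling into the next day, 5 April 2017).

04:51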